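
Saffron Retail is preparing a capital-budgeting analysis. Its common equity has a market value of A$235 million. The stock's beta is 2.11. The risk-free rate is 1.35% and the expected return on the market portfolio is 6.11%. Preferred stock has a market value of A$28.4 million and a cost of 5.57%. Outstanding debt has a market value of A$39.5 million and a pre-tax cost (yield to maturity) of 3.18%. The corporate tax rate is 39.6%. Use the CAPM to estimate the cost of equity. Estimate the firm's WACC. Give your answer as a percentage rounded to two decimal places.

Market risk premium = 6.11% − 1.35% = 4.76%.
Cost of equity via CAPM: Re = 1.35% + 2.11 × 4.76% = 11.3936%.
Total capital V = 235 + 28.4 + 39.5 = 302.9.
Equity: weight = 235/302.9 = 0.7758; cost = 11.3936%.
Preferred: weight = 28.4/302.9 = 0.0938; cost = 5.57%.
Debt: weight = 39.5/302.9 = 0.1304; after-tax cost = 3.18% × (1 − 39.6%) = 1.9207%.
WACC = 0.7758 × 11.3936% + 0.0938 × 5.5700% + 0.1304 × 1.9207% = 9.6123%.

9.61%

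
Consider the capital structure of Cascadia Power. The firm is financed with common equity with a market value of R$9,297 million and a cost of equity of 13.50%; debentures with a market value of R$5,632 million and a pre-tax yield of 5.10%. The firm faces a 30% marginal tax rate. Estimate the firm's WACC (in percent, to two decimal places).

9.75%

Total capital V = 9297 + 5632 = 14929.
Equity: weight = 9297/14929 = 0.6227; cost = 13.5%.
Debentures: weight = 5632/14929 = 0.3773; after-tax cost = 5.1% × (1 − 30%) = 3.5700%.
WACC = 0.6227 × 13.5000% + 0.3773 × 3.5700% = 9.7539%.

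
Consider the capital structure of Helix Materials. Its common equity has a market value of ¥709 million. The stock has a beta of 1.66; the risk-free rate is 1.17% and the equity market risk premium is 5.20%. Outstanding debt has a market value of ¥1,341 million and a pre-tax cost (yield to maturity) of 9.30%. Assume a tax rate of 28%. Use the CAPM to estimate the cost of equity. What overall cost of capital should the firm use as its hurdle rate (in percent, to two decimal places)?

7.77%

Cost of equity via CAPM: Re = 1.17% + 1.66 × 5.2% = 9.8020%.
Total capital V = 709 + 1341 = 2050.
Equity: weight = 709/2050 = 0.3459; cost = 9.802%.
Debt: weight = 1341/2050 = 0.6541; after-tax cost = 9.3% × (1 − 28%) = 6.6960%.
WACC = 0.3459 × 9.8020% + 0.6541 × 6.6960% = 7.7702%.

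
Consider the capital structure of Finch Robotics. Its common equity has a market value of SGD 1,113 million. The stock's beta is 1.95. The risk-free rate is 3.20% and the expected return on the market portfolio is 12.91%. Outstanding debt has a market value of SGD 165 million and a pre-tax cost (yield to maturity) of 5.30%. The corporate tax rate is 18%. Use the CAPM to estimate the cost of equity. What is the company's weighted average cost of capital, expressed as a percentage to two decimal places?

Market risk premium = 12.91% − 3.2% = 9.71%.
Cost of equity via CAPM: Re = 3.2% + 1.95 × 9.71% = 22.1345%.
Total capital V = 1113 + 165 = 1278.
Equity: weight = 1113/1278 = 0.8709; cost = 22.1345%.
Debt: weight = 165/1278 = 0.1291; after-tax cost = 5.3% × (1 − 18%) = 4.3460%.
WACC = 0.8709 × 22.1345% + 0.1291 × 4.3460% = 19.8379%.

19.84%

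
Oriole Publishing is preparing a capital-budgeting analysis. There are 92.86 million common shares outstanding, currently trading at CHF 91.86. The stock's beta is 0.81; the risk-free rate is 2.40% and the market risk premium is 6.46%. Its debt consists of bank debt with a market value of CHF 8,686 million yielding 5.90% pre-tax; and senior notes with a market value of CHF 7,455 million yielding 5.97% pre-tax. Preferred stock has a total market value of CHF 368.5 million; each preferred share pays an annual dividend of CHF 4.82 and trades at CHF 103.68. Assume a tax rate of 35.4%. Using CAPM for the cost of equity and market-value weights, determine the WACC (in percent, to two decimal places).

5.14%

Cost of equity via CAPM: Re = 2.4% + 0.81 × 6.46% = 7.6326%.
Cost of preferred: Rp = 4.82 / 103.68 = 4.6489%.
Market value of equity E = 91.86 × 92.86m = 8530.1196m.
Total capital V = 8530.1196 + 368.5 + 8686 + 7455 = 25039.6196.
Equity: weight = 8530.1196/25039.6196 = 0.3407; cost = 7.6326%.
Preferred: weight = 368.5/25039.6196 = 0.0147; cost = 4.6489%.
Bank debt: weight = 8686/25039.6196 = 0.3469; after-tax cost = 5.9% × (1 − 35.4%) = 3.8114%.
Senior notes: weight = 7455/25039.6196 = 0.2977; after-tax cost = 5.97% × (1 − 35.4%) = 3.8566%.
WACC = 0.3407 × 7.6326% + 0.0147 × 4.6489% + 0.3469 × 3.8114% + 0.2977 × 3.8566% = 5.1389%.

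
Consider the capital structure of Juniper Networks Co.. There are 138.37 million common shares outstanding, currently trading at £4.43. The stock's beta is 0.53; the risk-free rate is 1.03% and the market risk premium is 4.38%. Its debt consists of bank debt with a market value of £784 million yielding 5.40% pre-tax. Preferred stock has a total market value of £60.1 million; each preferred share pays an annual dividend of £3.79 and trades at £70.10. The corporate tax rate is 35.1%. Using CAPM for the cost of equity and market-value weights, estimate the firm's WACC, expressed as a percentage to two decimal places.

3.52%

Cost of equity via CAPM: Re = 1.03% + 0.53 × 4.38% = 3.3514%.
Cost of preferred: Rp = 3.79 / 70.1 = 5.4066%.
Market value of equity E = 4.43 × 138.37m = 612.9791m.
Total capital V = 612.9791 + 60.1 + 784 = 1457.0791.
Equity: weight = 612.9791/1457.0791 = 0.4207; cost = 3.3514%.
Preferred: weight = 60.1/1457.0791 = 0.0412; cost = 5.4066%.
Bank debt: weight = 784/1457.0791 = 0.5381; after-tax cost = 5.4% × (1 − 35.1%) = 3.5046%.
WACC = 0.4207 × 3.3514% + 0.0412 × 5.4066% + 0.5381 × 3.5046% = 3.5186%.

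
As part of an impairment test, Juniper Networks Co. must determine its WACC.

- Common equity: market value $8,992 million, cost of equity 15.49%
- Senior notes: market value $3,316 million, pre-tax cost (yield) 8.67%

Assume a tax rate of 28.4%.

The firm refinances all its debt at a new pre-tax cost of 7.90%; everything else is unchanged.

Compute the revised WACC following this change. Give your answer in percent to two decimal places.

12.84%

After the change:
Total capital V = 8992 + 3316 = 12308.
Equity: weight = 8992/12308 = 0.7306; cost = 15.49%.
Senior notes: weight = 3316/12308 = 0.2694; after-tax cost = 7.9% × (1 − 28.4%) = 5.6564%.
WACC = 0.7306 × 15.4900% + 0.2694 × 5.6564% = 12.8406%.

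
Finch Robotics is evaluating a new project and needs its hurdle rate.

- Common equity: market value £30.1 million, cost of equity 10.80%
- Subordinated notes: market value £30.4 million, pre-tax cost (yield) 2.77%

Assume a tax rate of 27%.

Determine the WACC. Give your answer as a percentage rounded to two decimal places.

6.39%

Total capital V = 30.1 + 30.4 = 60.5.
Equity: weight = 30.1/60.5 = 0.4975; cost = 10.8%.
Subordinated notes: weight = 30.4/60.5 = 0.5025; after-tax cost = 2.77% × (1 − 27%) = 2.0221%.
WACC = 0.4975 × 10.8000% + 0.5025 × 2.0221% = 6.3893%.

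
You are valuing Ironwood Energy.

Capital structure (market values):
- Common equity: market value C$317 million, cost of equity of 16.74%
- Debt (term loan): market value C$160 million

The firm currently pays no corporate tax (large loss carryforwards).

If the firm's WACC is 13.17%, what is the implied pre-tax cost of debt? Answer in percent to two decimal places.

6.10%

Total capital V = 317 + 160 = 477.
Equity weight = 317/477 = 0.6646.
Term loan weight = 160/477 = 0.3354.
Equity contribution = 0.6646 × 16.74% = 11.1249%.
Remaining for debt = 13.17% − 11.1249% = 2.0451%.
Rd × (1 − 0%) × 0.3354 = 2.0451%  ⇒  Rd = 6.0969%.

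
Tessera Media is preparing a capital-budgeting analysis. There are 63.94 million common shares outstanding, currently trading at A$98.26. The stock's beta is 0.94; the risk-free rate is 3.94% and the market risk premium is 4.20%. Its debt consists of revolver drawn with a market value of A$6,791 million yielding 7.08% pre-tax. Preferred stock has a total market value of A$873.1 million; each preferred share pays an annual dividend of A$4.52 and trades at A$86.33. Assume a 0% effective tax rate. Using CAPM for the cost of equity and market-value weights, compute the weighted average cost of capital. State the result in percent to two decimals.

7.33%

Cost of equity via CAPM: Re = 3.94% + 0.94 × 4.2% = 7.8880%.
Cost of preferred: Rp = 4.52 / 86.33 = 5.2357%.
Market value of equity E = 98.26 × 63.94m = 6282.7444m.
Total capital V = 6282.7444 + 873.1 + 6791 = 13946.8444.
Equity: weight = 6282.7444/13946.8444 = 0.4505; cost = 7.888%.
Preferred: weight = 873.1/13946.8444 = 0.0626; cost = 5.2357%.
Revolver drawn: weight = 6791/13946.8444 = 0.4869; after-tax cost = 7.08% × (1 − 0%) = 7.0800%.
WACC = 0.4505 × 7.8880% + 0.0626 × 5.2357% + 0.4869 × 7.0800% = 7.3285%.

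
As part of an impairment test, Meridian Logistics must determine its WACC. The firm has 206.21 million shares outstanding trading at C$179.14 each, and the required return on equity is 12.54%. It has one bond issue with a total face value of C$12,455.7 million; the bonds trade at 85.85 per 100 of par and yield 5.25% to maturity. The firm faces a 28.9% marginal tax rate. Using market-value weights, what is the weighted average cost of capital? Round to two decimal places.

Market value of equity E = 179.14 × 206.21m = 36940.4594m. Market value of debt D = 12455.7m × 85.85/100 = 10693.21845m.
Total capital V = 36940.4594 + 10693.21845 = 47633.67785.
Equity: weight = 36940.4594/47633.67785 = 0.7755; cost = 12.54%.
Bonds outstanding: weight = 10693.21845/47633.67785 = 0.2245; after-tax cost = 5.25% × (1 − 28.9%) = 3.7328%.
WACC = 0.7755 × 12.5400% + 0.2245 × 3.7328% = 10.5629%.

10.56%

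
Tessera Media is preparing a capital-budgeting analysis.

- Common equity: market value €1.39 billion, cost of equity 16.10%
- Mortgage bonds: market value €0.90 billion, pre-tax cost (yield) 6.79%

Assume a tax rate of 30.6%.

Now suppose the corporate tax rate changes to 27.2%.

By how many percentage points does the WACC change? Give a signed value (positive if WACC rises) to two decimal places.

+0.09 pp

Current WACC:
Total capital V = 1.39 + 0.9 = 2.29.
Equity: weight = 1.39/2.29 = 0.6070; cost = 16.1%.
Mortgage bonds: weight = 0.9/2.29 = 0.3930; after-tax cost = 6.79% × (1 − 30.6%) = 4.7123%.
WACC = 0.6070 × 16.1000% + 0.3930 × 4.7123% = 11.6245%.
After the change:
Total capital V = 1.39 + 0.9 = 2.29.
Equity: weight = 1.39/2.29 = 0.6070; cost = 16.1%.
Mortgage bonds: weight = 0.9/2.29 = 0.3930; after-tax cost = 6.79% × (1 − 27.2%) = 4.9431%.
WACC = 0.6070 × 16.1000% + 0.3930 × 4.9431% = 11.7152%.
Change in WACC = 11.7152% − 11.6245% = 0.0907 pp.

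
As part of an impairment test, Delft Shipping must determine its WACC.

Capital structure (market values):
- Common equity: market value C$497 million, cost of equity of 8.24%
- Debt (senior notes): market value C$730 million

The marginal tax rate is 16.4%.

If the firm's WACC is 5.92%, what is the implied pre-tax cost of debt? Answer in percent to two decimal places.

5.19%

Total capital V = 497 + 730 = 1227.
Equity weight = 497/1227 = 0.4051.
Senior notes weight = 730/1227 = 0.5949.
Equity contribution = 0.4051 × 8.24% = 3.3376%.
Remaining for debt = 5.92% − 3.3376% = 2.5824%.
Rd × (1 − 16.4%) × 0.5949 = 2.5824%  ⇒  Rd = 5.1920%.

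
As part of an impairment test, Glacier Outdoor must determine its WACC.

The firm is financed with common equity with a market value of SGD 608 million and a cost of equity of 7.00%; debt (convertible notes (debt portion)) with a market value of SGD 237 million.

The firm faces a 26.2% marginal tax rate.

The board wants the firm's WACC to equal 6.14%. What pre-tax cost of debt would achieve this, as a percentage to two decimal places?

5.33%

Total capital V = 608 + 237 = 845.
Equity weight = 608/845 = 0.7195.
Convertible notes (debt portion) weight = 237/845 = 0.2805.
Equity contribution = 0.7195 × 7% = 5.0367%.
Remaining for debt = 6.14% − 5.0367% = 1.1033%.
Rd × (1 − 26.2%) × 0.2805 = 1.1033%  ⇒  Rd = 5.3303%.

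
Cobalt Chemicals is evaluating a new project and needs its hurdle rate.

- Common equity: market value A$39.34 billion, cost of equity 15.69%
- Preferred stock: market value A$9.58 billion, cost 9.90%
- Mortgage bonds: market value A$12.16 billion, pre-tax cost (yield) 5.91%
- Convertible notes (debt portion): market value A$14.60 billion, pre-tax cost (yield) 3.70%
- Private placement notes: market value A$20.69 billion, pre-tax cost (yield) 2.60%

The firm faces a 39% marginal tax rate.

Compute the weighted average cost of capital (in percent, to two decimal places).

Total capital V = 39.34 + 9.58 + 12.16 + 14.6 + 20.69 = 96.37.
Equity: weight = 39.34/96.37 = 0.4082; cost = 15.69%.
Preferred: weight = 9.58/96.37 = 0.0994; cost = 9.9%.
Mortgage bonds: weight = 12.16/96.37 = 0.1262; after-tax cost = 5.91% × (1 − 39%) = 3.6051%.
Convertible notes (debt portion): weight = 14.6/96.37 = 0.1515; after-tax cost = 3.7% × (1 − 39%) = 2.2570%.
Private placement notes: weight = 20.69/96.37 = 0.2147; after-tax cost = 2.6% × (1 − 39%) = 1.5860%.
WACC = 0.4082 × 15.6900% + 0.0994 × 9.9000% + 0.1262 × 3.6051% + 0.1515 × 2.2570% + 0.2147 × 1.5860% = 8.5264%.

8.53%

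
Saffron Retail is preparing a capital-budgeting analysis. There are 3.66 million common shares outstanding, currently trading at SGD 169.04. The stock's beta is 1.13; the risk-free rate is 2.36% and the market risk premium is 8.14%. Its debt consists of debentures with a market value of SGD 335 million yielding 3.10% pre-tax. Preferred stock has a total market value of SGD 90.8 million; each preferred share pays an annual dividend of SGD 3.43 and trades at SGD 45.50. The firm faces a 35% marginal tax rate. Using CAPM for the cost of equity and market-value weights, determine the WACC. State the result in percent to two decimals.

8.15%

Cost of equity via CAPM: Re = 2.36% + 1.13 × 8.14% = 11.5582%.
Cost of preferred: Rp = 3.43 / 45.5 = 7.5385%.
Market value of equity E = 169.04 × 3.66m = 618.6864m.
Total capital V = 618.6864 + 90.8 + 335 = 1044.4864.
Equity: weight = 618.6864/1044.4864 = 0.5923; cost = 11.5582%.
Preferred: weight = 90.8/1044.4864 = 0.0869; cost = 7.5385%.
Debentures: weight = 335/1044.4864 = 0.3207; after-tax cost = 3.1% × (1 − 35%) = 2.0150%.
WACC = 0.5923 × 11.5582% + 0.0869 × 7.5385% + 0.3207 × 2.0150% = 8.1479%.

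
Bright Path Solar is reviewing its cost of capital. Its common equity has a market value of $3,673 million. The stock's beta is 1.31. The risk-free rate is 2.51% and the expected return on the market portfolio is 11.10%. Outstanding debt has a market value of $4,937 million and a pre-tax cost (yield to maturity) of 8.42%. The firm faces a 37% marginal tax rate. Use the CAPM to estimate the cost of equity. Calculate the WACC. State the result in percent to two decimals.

8.91%

Market risk premium = 11.1% − 2.51% = 8.59%.
Cost of equity via CAPM: Re = 2.51% + 1.31 × 8.59% = 13.7629%.
Total capital V = 3673 + 4937 = 8610.
Equity: weight = 3673/8610 = 0.4266; cost = 13.7629%.
Debt: weight = 4937/8610 = 0.5734; after-tax cost = 8.42% × (1 − 37%) = 5.3046%.
WACC = 0.4266 × 13.7629% + 0.5734 × 5.3046% = 8.9129%.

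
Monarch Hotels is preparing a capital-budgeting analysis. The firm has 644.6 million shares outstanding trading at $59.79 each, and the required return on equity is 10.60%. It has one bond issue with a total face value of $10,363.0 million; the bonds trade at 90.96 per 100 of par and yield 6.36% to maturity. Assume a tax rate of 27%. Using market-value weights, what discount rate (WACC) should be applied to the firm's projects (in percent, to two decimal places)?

9.43%

Market value of equity E = 59.79 × 644.6m = 38540.634m. Market value of debt D = 10363m × 90.96/100 = 9426.1848m.
Total capital V = 38540.634 + 9426.1848 = 47966.8188.
Equity: weight = 38540.634/47966.8188 = 0.8035; cost = 10.6%.
Bonds outstanding: weight = 9426.1848/47966.8188 = 0.1965; after-tax cost = 6.36% × (1 − 27%) = 4.6428%.
WACC = 0.8035 × 10.6000% + 0.1965 × 4.6428% = 9.4293%.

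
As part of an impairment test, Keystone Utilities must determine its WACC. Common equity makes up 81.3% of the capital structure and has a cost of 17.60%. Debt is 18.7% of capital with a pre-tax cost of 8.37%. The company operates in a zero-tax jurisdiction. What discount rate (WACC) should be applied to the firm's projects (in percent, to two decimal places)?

15.87%

After-tax cost of debt = 8.37% × (1 − 0%) = 8.3700%.
WACC = 0.813 × 17.6000% + 0.187 × 8.3700% = 15.8740%.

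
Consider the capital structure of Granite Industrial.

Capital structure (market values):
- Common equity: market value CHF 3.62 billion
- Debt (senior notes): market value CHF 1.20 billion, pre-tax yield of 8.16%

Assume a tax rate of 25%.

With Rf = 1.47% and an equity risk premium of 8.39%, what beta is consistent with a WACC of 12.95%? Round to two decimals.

1.64

Total capital V = 3.62 + 1.2 = 4.82.
Equity weight = 3.62/4.82 = 0.7510.
Senior notes weight = 1.2/4.82 = 0.2490.
Debt contribution = 0.2490 × 8.16% × (1 − 25%) = 1.5237%.
Required equity contribution = 12.95% − 1.5237% = 11.4263%  ⇒  Re = 15.2141%.
CAPM: 15.2141% = 1.47% + β × 8.39%  ⇒  β = 1.6382.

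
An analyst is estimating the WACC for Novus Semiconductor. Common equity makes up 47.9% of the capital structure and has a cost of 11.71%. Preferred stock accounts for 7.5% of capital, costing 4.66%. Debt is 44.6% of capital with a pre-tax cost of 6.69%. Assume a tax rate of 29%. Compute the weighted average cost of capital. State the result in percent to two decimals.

After-tax cost of debt = 6.69% × (1 − 29%) = 4.7499%.
WACC = 0.479 × 11.7100% + 0.075 × 4.6600% + 0.446 × 4.7499% = 8.0770%.

8.08%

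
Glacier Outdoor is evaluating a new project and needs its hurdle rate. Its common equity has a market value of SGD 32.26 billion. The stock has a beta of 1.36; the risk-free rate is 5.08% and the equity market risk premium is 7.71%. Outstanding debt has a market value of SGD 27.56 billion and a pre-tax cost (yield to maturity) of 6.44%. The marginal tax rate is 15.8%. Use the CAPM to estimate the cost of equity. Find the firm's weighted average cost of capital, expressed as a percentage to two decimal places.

10.89%

Cost of equity via CAPM: Re = 5.08% + 1.36 × 7.71% = 15.5656%.
Total capital V = 32.26 + 27.56 = 59.82.
Equity: weight = 32.26/59.82 = 0.5393; cost = 15.5656%.
Debt: weight = 27.56/59.82 = 0.4607; after-tax cost = 6.44% × (1 − 15.8%) = 5.4225%.
WACC = 0.5393 × 15.5656% + 0.4607 × 5.4225% = 10.8925%.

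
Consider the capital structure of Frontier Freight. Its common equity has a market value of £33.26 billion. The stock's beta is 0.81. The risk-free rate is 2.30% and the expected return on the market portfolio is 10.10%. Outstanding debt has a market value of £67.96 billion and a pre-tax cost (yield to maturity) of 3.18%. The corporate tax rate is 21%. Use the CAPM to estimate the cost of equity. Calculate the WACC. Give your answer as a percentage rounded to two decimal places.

4.52%

Market risk premium = 10.1% − 2.3% = 7.8%.
Cost of equity via CAPM: Re = 2.3% + 0.81 × 7.8% = 8.6180%.
Total capital V = 33.26 + 67.96 = 101.22.
Equity: weight = 33.26/101.22 = 0.3286; cost = 8.618%.
Debt: weight = 67.96/101.22 = 0.6714; after-tax cost = 3.18% × (1 − 21%) = 2.5122%.
WACC = 0.3286 × 8.6180% + 0.6714 × 2.5122% = 4.5185%.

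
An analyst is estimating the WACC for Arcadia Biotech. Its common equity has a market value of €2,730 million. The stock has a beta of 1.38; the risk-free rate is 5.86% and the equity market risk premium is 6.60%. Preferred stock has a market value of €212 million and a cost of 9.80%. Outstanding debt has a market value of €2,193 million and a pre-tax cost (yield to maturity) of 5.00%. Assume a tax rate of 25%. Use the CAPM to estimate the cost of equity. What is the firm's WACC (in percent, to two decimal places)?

Cost of equity via CAPM: Re = 5.86% + 1.38 × 6.6% = 14.9680%.
Total capital V = 2730 + 212 + 2193 = 5135.
Equity: weight = 2730/5135 = 0.5316; cost = 14.968%.
Preferred: weight = 212/5135 = 0.0413; cost = 9.8%.
Debt: weight = 2193/5135 = 0.4271; after-tax cost = 5% × (1 − 25%) = 3.7500%.
WACC = 0.5316 × 14.9680% + 0.0413 × 9.8000% + 0.4271 × 3.7500% = 9.9638%.

9.96%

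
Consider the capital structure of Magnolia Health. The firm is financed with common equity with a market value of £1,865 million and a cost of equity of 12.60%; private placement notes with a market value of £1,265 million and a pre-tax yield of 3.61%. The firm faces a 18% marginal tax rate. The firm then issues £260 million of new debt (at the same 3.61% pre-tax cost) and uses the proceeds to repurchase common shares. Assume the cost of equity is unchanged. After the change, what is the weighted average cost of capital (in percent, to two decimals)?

7.90%

After the change:
Total capital V = 1605 + 1525 = 3130.
Equity: weight = 1605/3130 = 0.5128; cost = 12.6%.
Private placement notes: weight = 1525/3130 = 0.4872; after-tax cost = 3.61% × (1 − 18%) = 2.9602%.
WACC = 0.5128 × 12.6000% + 0.4872 × 2.9602% = 7.9033%.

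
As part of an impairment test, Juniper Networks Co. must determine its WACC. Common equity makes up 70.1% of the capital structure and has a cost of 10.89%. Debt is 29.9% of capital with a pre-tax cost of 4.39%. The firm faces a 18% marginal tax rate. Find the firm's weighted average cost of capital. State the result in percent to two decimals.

After-tax cost of debt = 4.39% × (1 − 18%) = 3.5998%.
WACC = 0.701 × 10.8900% + 0.299 × 3.5998% = 8.7102%.

8.71%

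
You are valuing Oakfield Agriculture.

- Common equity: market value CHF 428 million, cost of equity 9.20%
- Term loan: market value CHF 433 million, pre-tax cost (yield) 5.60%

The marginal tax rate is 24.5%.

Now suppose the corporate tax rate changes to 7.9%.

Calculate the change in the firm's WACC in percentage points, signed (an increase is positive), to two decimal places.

+0.47 pp

Current WACC:
Total capital V = 428 + 433 = 861.
Equity: weight = 428/861 = 0.4971; cost = 9.2%.
Term loan: weight = 433/861 = 0.5029; after-tax cost = 5.6% × (1 − 24.5%) = 4.2280%.
WACC = 0.4971 × 9.2000% + 0.5029 × 4.2280% = 6.6996%.
After the change:
Total capital V = 428 + 433 = 861.
Equity: weight = 428/861 = 0.4971; cost = 9.2%.
Term loan: weight = 433/861 = 0.5029; after-tax cost = 5.6% × (1 − 7.9%) = 5.1576%.
WACC = 0.4971 × 9.2000% + 0.5029 × 5.1576% = 7.1671%.
Change in WACC = 7.1671% − 6.6996% = 0.4675 pp.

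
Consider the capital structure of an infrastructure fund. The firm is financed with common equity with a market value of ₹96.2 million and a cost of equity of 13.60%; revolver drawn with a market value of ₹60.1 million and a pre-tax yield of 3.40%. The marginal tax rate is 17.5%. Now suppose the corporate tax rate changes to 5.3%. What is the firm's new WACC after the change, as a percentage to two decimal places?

After the change:
Total capital V = 96.2 + 60.1 = 156.3.
Equity: weight = 96.2/156.3 = 0.6155; cost = 13.6%.
Revolver drawn: weight = 60.1/156.3 = 0.3845; after-tax cost = 3.4% × (1 − 5.3%) = 3.2198%.
WACC = 0.6155 × 13.6000% + 0.3845 × 3.2198% = 9.6086%.

9.61%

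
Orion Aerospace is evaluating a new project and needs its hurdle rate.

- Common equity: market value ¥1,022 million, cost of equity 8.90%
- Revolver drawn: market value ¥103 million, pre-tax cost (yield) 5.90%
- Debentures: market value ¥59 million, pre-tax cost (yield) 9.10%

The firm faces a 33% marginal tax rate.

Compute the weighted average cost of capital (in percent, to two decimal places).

8.33%

Total capital V = 1022 + 103 + 59 = 1184.
Equity: weight = 1022/1184 = 0.8632; cost = 8.9%.
Revolver drawn: weight = 103/1184 = 0.0870; after-tax cost = 5.9% × (1 − 33%) = 3.9530%.
Debentures: weight = 59/1184 = 0.0498; after-tax cost = 9.1% × (1 − 33%) = 6.0970%.
WACC = 0.8632 × 8.9000% + 0.0870 × 3.9530% + 0.0498 × 6.0970% = 8.3300%.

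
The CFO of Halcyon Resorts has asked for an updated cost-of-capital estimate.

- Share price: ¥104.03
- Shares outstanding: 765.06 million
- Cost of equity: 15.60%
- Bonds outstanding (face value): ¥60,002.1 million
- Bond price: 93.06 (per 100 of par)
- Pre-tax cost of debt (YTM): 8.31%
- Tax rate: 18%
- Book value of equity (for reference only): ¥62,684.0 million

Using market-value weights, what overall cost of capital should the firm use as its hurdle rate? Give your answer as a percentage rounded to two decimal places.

Market value of equity E = 104.03 × 765.06m = 79589.1918m. Market value of debt D = 60002.1m × 93.06/100 = 55837.95426m.
Total capital V = 79589.1918 + 55837.95426 = 135427.14606.
Equity: weight = 79589.1918/135427.14606 = 0.5877; cost = 15.6%.
Bonds outstanding: weight = 55837.95426/135427.14606 = 0.4123; after-tax cost = 8.31% × (1 − 18%) = 6.8142%.
WACC = 0.5877 × 15.6000% + 0.4123 × 6.8142% = 11.9775%.

11.98%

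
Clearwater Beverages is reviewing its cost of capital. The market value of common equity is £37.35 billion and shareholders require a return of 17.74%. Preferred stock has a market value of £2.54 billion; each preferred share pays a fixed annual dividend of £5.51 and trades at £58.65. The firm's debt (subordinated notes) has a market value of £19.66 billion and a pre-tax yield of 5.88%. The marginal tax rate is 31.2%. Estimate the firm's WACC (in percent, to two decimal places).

12.86%

Cost of preferred: Rp = 5.51 / 58.65 = 9.3947%.
Total capital V = 37.35 + 2.54 + 19.66 = 59.55.
Equity: weight = 37.35/59.55 = 0.6272; cost = 17.74%.
Preferred: weight = 2.54/59.55 = 0.0427; cost = 9.3947%.
Subordinated notes: weight = 19.66/59.55 = 0.3301; after-tax cost = 5.88% × (1 − 31.2%) = 4.0454%.
WACC = 0.6272 × 17.7400% + 0.0427 × 9.3947% + 0.3301 × 4.0454% = 12.8629%.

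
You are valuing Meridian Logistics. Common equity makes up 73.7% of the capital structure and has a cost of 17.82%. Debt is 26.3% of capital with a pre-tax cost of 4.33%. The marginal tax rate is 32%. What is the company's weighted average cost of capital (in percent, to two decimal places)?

13.91%

After-tax cost of debt = 4.33% × (1 − 32%) = 2.9444%.
WACC = 0.737 × 17.8200% + 0.263 × 2.9444% = 13.9077%.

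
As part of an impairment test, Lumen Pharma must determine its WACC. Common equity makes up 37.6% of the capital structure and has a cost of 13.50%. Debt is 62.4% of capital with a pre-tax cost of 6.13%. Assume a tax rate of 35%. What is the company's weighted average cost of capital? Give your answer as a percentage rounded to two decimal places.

7.56%

After-tax cost of debt = 6.13% × (1 − 35%) = 3.9845%.
WACC = 0.376 × 13.5000% + 0.624 × 3.9845% = 7.5623%.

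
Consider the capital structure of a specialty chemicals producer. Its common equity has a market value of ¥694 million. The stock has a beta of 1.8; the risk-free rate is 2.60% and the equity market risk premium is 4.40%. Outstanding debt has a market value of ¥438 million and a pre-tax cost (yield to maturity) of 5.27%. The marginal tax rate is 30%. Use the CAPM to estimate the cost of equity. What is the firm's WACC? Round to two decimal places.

7.88%

Cost of equity via CAPM: Re = 2.6% + 1.8 × 4.4% = 10.5200%.
Total capital V = 694 + 438 = 1132.
Equity: weight = 694/1132 = 0.6131; cost = 10.52%.
Debt: weight = 438/1132 = 0.3869; after-tax cost = 5.27% × (1 − 30%) = 3.6890%.
WACC = 0.6131 × 10.5200% + 0.3869 × 3.6890% = 7.8769%.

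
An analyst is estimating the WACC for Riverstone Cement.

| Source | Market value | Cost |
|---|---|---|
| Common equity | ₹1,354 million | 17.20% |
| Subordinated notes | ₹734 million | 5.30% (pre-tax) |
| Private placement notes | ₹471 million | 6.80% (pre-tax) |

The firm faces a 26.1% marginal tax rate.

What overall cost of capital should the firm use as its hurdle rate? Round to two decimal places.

Total capital V = 1354 + 734 + 471 = 2559.
Equity: weight = 1354/2559 = 0.5291; cost = 17.2%.
Subordinated notes: weight = 734/2559 = 0.2868; after-tax cost = 5.3% × (1 − 26.1%) = 3.9167%.
Private placement notes: weight = 471/2559 = 0.1841; after-tax cost = 6.8% × (1 − 26.1%) = 5.0252%.
WACC = 0.5291 × 17.2000% + 0.2868 × 3.9167% + 0.1841 × 5.0252% = 11.1491%.

11.15%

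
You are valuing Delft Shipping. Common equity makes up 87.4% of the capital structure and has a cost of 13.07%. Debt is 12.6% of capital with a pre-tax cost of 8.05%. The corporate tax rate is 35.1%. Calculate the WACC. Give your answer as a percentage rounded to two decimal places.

12.08%

After-tax cost of debt = 8.05% × (1 − 35.1%) = 5.2245%.
WACC = 0.874 × 13.0700% + 0.126 × 5.2245% = 12.0815%.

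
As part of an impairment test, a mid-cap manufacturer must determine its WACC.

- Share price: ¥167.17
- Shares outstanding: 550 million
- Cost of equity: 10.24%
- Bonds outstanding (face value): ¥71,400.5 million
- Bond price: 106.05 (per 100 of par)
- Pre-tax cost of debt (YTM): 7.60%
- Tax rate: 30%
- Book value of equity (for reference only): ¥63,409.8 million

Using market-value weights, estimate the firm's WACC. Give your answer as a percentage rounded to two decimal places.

Market value of equity E = 167.17 × 550m = 91943.5m. Market value of debt D = 71400.5m × 106.05/100 = 75720.23025m.
Total capital V = 91943.5 + 75720.23025 = 167663.73025.
Equity: weight = 91943.5/167663.73025 = 0.5484; cost = 10.24%.
Bonds outstanding: weight = 75720.23025/167663.73025 = 0.4516; after-tax cost = 7.6% × (1 − 30%) = 5.3200%.
WACC = 0.5484 × 10.2400% + 0.4516 × 5.3200% = 8.0180%.

8.02%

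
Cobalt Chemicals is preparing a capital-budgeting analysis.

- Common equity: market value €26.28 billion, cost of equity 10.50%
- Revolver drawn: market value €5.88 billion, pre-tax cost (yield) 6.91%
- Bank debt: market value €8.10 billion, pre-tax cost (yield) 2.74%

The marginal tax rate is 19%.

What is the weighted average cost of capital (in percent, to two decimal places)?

8.12%

Total capital V = 26.28 + 5.88 + 8.1 = 40.26.
Equity: weight = 26.28/40.26 = 0.6528; cost = 10.5%.
Revolver drawn: weight = 5.88/40.26 = 0.1461; after-tax cost = 6.91% × (1 − 19%) = 5.5971%.
Bank debt: weight = 8.1/40.26 = 0.2012; after-tax cost = 2.74% × (1 − 19%) = 2.2194%.
WACC = 0.6528 × 10.5000% + 0.1461 × 5.5971% + 0.2012 × 2.2194% = 8.1179%.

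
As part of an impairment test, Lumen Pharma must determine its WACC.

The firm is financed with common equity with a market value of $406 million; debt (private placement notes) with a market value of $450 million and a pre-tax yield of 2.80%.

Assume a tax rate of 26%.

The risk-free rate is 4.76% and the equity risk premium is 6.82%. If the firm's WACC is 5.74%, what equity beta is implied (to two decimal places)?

Total capital V = 406 + 450 = 856.
Equity weight = 406/856 = 0.4743.
Private placement notes weight = 450/856 = 0.5257.
Debt contribution = 0.5257 × 2.8% × (1 − 26%) = 1.0893%.
Required equity contribution = 5.74% − 1.0893% = 4.6507%  ⇒  Re = 9.8055%.
CAPM: 9.8055% = 4.76% + β × 6.82%  ⇒  β = 0.7398.

0.74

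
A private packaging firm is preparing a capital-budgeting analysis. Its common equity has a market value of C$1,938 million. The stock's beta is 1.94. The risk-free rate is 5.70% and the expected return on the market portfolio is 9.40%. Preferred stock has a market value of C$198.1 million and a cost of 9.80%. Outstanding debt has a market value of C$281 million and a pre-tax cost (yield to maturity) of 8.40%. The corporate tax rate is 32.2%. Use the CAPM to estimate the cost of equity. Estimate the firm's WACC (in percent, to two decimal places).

Market risk premium = 9.4% − 5.7% = 3.7%.
Cost of equity via CAPM: Re = 5.7% + 1.94 × 3.7% = 12.8780%.
Total capital V = 1938 + 198.1 + 281 = 2417.1.
Equity: weight = 1938/2417.1 = 0.8018; cost = 12.878%.
Preferred: weight = 198.1/2417.1 = 0.0820; cost = 9.8%.
Debt: weight = 281/2417.1 = 0.1163; after-tax cost = 8.4% × (1 − 32.2%) = 5.6952%.
WACC = 0.8018 × 12.8780% + 0.0820 × 9.8000% + 0.1163 × 5.6952% = 11.7907%.

11.79%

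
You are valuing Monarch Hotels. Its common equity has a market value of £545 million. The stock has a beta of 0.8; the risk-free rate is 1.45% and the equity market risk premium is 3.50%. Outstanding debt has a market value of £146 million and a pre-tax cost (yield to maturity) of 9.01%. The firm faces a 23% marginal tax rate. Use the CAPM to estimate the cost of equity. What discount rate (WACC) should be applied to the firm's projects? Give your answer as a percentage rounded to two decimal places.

Cost of equity via CAPM: Re = 1.45% + 0.8 × 3.5% = 4.2500%.
Total capital V = 545 + 146 = 691.
Equity: weight = 545/691 = 0.7887; cost = 4.25%.
Debt: weight = 146/691 = 0.2113; after-tax cost = 9.01% × (1 − 23%) = 6.9377%.
WACC = 0.7887 × 4.2500% + 0.2113 × 6.9377% = 4.8179%.

4.82%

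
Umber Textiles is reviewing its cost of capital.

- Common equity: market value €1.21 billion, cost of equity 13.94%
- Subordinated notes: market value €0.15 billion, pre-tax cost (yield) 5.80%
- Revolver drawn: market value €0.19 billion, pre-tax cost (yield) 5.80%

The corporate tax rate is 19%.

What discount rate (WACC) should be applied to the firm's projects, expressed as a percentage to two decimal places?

11.91%

Total capital V = 1.21 + 0.15 + 0.19 = 1.55.
Equity: weight = 1.21/1.55 = 0.7806; cost = 13.94%.
Subordinated notes: weight = 0.15/1.55 = 0.0968; after-tax cost = 5.8% × (1 − 19%) = 4.6980%.
Revolver drawn: weight = 0.19/1.55 = 0.1226; after-tax cost = 5.8% × (1 − 19%) = 4.6980%.
WACC = 0.7806 × 13.9400% + 0.0968 × 4.6980% + 0.1226 × 4.6980% = 11.9127%.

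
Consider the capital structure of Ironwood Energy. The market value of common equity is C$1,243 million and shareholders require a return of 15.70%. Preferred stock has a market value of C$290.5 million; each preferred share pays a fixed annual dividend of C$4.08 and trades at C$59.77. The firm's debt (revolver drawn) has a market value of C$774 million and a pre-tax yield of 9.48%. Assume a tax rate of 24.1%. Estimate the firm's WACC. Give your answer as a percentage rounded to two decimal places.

Cost of preferred: Rp = 4.08 / 59.77 = 6.8262%.
Total capital V = 1243 + 290.5 + 774 = 2307.5.
Equity: weight = 1243/2307.5 = 0.5387; cost = 15.7%.
Preferred: weight = 290.5/2307.5 = 0.1259; cost = 6.8262%.
Revolver drawn: weight = 774/2307.5 = 0.3354; after-tax cost = 9.48% × (1 − 24.1%) = 7.1953%.
WACC = 0.5387 × 15.7000% + 0.1259 × 6.8262% + 0.3354 × 7.1953% = 11.7301%.

11.73%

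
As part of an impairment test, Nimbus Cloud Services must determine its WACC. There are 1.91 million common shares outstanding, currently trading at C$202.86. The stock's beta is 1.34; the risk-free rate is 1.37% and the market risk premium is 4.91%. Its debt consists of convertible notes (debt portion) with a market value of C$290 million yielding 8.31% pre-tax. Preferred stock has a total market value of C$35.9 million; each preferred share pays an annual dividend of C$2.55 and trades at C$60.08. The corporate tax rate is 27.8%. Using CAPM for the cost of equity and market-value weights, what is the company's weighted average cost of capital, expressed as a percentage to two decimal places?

6.97%

Cost of equity via CAPM: Re = 1.37% + 1.34 × 4.91% = 7.9494%.
Cost of preferred: Rp = 2.55 / 60.08 = 4.2443%.
Market value of equity E = 202.86 × 1.91m = 387.4626m.
Total capital V = 387.4626 + 35.9 + 290 = 713.3626.
Equity: weight = 387.4626/713.3626 = 0.5431; cost = 7.9494%.
Preferred: weight = 35.9/713.3626 = 0.0503; cost = 4.2443%.
Convertible notes (debt portion): weight = 290/713.3626 = 0.4065; after-tax cost = 8.31% × (1 − 27.8%) = 5.9998%.
WACC = 0.5431 × 7.9494% + 0.0503 × 4.2443% + 0.4065 × 5.9998% = 6.9704%.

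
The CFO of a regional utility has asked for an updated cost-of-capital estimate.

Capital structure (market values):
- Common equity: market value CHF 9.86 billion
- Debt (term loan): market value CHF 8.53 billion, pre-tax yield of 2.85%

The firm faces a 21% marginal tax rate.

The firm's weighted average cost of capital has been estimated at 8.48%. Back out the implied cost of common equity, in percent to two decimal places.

13.87%

Total capital V = 9.86 + 8.53 = 18.39.
Equity weight = 9.86/18.39 = 0.5362.
Term loan weight = 8.53/18.39 = 0.4638.
Debt contribution = 0.4638 × 2.85% × (1 − 21%) = 1.0443%.
Required equity contribution = 8.48% − 1.0443% = 7.4357%.
Re = 7.4357% / 0.5362 = 13.8683%.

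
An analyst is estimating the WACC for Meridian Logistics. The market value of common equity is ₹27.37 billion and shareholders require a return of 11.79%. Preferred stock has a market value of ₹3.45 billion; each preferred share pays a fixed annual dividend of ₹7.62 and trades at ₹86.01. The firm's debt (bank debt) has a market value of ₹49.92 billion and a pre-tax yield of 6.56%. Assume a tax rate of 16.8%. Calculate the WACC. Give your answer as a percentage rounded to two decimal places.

7.75%

Cost of preferred: Rp = 7.62 / 86.01 = 8.8594%.
Total capital V = 27.37 + 3.45 + 49.92 = 80.74.
Equity: weight = 27.37/80.74 = 0.3390; cost = 11.79%.
Preferred: weight = 3.45/80.74 = 0.0427; cost = 8.8594%.
Bank debt: weight = 49.92/80.74 = 0.6183; after-tax cost = 6.56% × (1 − 16.8%) = 5.4579%.
WACC = 0.3390 × 11.7900% + 0.0427 × 8.8594% + 0.6183 × 5.4579% = 7.7498%.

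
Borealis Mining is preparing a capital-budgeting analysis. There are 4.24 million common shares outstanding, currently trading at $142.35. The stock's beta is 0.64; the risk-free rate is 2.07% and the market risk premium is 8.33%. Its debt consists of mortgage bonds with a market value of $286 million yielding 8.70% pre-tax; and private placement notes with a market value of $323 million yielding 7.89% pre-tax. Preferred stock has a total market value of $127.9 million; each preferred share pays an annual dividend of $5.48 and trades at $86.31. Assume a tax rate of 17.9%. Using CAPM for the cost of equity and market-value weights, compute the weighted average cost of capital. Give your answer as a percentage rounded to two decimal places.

7.02%

Cost of equity via CAPM: Re = 2.07% + 0.64 × 8.33% = 7.4012%.
Cost of preferred: Rp = 5.48 / 86.31 = 6.3492%.
Market value of equity E = 142.35 × 4.24m = 603.564m.
Total capital V = 603.564 + 127.9 + 286 + 323 = 1340.464.
Equity: weight = 603.564/1340.464 = 0.4503; cost = 7.4012%.
Preferred: weight = 127.9/1340.464 = 0.0954; cost = 6.3492%.
Mortgage bonds: weight = 286/1340.464 = 0.2134; after-tax cost = 8.7% × (1 − 17.9%) = 7.1427%.
Private placement notes: weight = 323/1340.464 = 0.2410; after-tax cost = 7.89% × (1 − 17.9%) = 6.4777%.
WACC = 0.4503 × 7.4012% + 0.0954 × 6.3492% + 0.2134 × 7.1427% + 0.2410 × 6.4777% = 7.0231%.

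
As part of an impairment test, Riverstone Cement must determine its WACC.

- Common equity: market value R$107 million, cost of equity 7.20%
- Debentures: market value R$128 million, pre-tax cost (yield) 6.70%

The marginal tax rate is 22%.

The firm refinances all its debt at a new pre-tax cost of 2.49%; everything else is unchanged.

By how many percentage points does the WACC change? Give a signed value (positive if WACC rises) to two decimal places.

-1.79 pp

Current WACC:
Total capital V = 107 + 128 = 235.
Equity: weight = 107/235 = 0.4553; cost = 7.2%.
Debentures: weight = 128/235 = 0.5447; after-tax cost = 6.7% × (1 − 22%) = 5.2260%.
WACC = 0.4553 × 7.2000% + 0.5447 × 5.2260% = 6.1248%.
After the change:
Total capital V = 107 + 128 = 235.
Equity: weight = 107/235 = 0.4553; cost = 7.2%.
Debentures: weight = 128/235 = 0.5447; after-tax cost = 2.49% × (1 − 22%) = 1.9422%.
WACC = 0.4553 × 7.2000% + 0.5447 × 1.9422% = 4.3362%.
Change in WACC = 4.3362% − 6.1248% = -1.7886 pp.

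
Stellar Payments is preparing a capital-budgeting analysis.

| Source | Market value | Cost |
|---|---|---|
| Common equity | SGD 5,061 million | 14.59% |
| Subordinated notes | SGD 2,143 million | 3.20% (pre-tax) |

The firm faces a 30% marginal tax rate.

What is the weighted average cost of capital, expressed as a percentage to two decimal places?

10.92%

Total capital V = 5061 + 2143 = 7204.
Equity: weight = 5061/7204 = 0.7025; cost = 14.59%.
Subordinated notes: weight = 2143/7204 = 0.2975; after-tax cost = 3.2% × (1 − 30%) = 2.2400%.
WACC = 0.7025 × 14.5900% + 0.2975 × 2.2400% = 10.9162%.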